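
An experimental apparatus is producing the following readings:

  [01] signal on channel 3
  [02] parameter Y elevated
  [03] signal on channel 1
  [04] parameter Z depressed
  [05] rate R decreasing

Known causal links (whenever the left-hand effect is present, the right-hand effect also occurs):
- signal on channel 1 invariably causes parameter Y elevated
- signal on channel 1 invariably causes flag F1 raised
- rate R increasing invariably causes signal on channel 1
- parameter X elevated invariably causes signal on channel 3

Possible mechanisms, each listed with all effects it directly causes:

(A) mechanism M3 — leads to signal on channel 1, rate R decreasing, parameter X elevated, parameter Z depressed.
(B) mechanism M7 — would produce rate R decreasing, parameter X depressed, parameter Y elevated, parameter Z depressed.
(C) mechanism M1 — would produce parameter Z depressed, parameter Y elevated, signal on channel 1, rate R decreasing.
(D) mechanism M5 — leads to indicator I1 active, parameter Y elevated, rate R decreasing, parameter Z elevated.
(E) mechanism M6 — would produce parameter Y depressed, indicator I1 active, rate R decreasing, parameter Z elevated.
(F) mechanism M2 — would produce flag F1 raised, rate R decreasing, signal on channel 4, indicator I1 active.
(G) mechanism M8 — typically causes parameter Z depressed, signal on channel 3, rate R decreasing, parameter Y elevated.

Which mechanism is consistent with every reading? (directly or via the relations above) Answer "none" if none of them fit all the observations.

A

Checking each candidate against the observations:
(A) mechanism M3 — signal on channel 3 ✓ (by parameter X elevated → signal on channel 3); parameter Y elevated ✓ (by signal on channel 1 → parameter Y elevated); signal on channel 1 ✓; parameter Z depressed ✓; rate R decreasing ✓
(B) mechanism M7 — does not account for signal on channel 3, signal on channel 1
(C) mechanism M1 — does not account for signal on channel 3
(D) mechanism M5 — fails on signal on channel 3, signal on channel 1, parameter Z depressed (predicts parameter Z elevated, not parameter Z depressed)
(E) mechanism M6 — signal on channel 3 ✗; parameter Y elevated ✗; signal on channel 1 ✗; parameter Z depressed ✗; rate R decreasing ✓
(F) mechanism M2 — signal on channel 3 ✗; parameter Y elevated ✗; signal on channel 1 ✗; parameter Z depressed ✗; rate R decreasing ✓
(G) mechanism M8 — does not account for signal on channel 1
(A) is the only candidate with no mismatches.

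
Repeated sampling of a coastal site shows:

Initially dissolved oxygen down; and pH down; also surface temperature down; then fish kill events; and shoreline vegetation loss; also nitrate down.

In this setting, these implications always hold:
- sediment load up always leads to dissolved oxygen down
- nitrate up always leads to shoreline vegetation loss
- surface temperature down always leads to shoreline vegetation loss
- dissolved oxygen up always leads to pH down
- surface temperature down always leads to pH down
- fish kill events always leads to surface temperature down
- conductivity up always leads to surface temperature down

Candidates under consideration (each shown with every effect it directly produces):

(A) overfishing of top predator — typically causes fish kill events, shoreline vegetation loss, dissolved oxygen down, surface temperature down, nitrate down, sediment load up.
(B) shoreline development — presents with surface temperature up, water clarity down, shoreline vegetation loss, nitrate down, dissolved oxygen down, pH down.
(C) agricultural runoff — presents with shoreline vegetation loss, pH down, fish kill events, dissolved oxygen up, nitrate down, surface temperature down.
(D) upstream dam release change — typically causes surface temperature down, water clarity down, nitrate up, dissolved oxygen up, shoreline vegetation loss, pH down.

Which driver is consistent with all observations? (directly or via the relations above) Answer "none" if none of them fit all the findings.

A

For each candidate, compare predicted effects to what was observed:
(A) overfishing of top predator — dissolved oxygen down yes; pH down yes (through surface temperature down → pH down); surface temperature down yes; fish kill events yes; shoreline vegetation loss yes; nitrate down yes
(B) shoreline development — fails on surface temperature down, fish kill events (predicts surface temperature up, not surface temperature down)
(C) agricultural runoff — dissolved oxygen down NO; pH down yes; surface temperature down yes; fish kill events yes; shoreline vegetation loss yes; nitrate down yes
(D) upstream dam release change — fails on dissolved oxygen down, fish kill events, nitrate down (predicts dissolved oxygen up, not dissolved oxygen down; predicts nitrate up, not nitrate down)
(A) is the only candidate with no mismatches.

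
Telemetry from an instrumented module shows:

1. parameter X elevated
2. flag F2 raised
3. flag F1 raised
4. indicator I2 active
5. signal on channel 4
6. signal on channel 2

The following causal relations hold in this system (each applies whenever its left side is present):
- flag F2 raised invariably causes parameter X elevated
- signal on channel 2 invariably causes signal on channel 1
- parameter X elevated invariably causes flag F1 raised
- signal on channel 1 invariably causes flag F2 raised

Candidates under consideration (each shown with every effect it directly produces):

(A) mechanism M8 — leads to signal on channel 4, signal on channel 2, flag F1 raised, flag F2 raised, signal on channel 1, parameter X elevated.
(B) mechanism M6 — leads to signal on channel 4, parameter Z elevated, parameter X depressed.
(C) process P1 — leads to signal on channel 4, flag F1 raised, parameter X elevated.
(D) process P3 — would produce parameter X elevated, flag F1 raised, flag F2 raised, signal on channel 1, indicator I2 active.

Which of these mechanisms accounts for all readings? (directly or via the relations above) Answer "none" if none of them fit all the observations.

none

Checking each candidate against the observations:
(A) mechanism M8 — does not account for indicator I2 active
(B) mechanism M6 — parameter X elevated ✗; flag F2 raised ✗; flag F1 raised ✗; indicator I2 active ✗; signal on channel 4 ✓; signal on channel 2 ✗
(C) process P1 — does not account for flag F2 raised, indicator I2 active, signal on channel 2
(D) process P3 — parameter X elevated ✓; flag F2 raised ✓; flag F1 raised ✓; indicator I2 active ✓; signal on channel 4 ✗; signal on channel 2 ✗
Every candidate fails on at least one observation.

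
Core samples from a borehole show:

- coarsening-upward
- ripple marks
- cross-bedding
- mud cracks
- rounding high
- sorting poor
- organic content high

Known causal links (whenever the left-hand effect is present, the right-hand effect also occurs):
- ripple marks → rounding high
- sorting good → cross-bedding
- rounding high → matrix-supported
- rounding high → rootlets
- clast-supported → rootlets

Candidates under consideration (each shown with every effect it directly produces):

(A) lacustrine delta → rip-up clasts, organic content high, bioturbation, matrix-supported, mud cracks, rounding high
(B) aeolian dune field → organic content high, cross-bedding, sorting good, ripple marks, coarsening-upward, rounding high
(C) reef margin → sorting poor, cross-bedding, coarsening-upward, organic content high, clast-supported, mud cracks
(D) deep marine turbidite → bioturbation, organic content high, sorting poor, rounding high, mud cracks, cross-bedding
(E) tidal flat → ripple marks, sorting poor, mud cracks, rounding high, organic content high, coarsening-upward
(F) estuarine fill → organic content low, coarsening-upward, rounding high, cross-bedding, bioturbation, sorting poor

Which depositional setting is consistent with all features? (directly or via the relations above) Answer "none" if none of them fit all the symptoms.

Checking each candidate against the observations:
(A) lacustrine delta — coarsening-upward ✗; ripple marks ✗; cross-bedding ✗; mud cracks ✓; rounding high ✓; sorting poor ✗; organic content high ✓
(B) aeolian dune field — coarsening-upward ✓; ripple marks ✓; cross-bedding ✓; mud cracks ✗; rounding high ✓; sorting poor ✗; organic content high ✓
(C) reef margin — does not account for ripple marks, rounding high
(D) deep marine turbidite — coarsening-upward ✗; ripple marks ✗; cross-bedding ✓; mud cracks ✓; rounding high ✓; sorting poor ✓; organic content high ✓
(E) tidal flat — coarsening-upward ✓; ripple marks ✓; cross-bedding ✗; mud cracks ✓; rounding high ✓; sorting poor ✓; organic content high ✓
(F) estuarine fill — coarsening-upward ✓; ripple marks ✗; cross-bedding ✓; mud cracks ✗; rounding high ✓; sorting poor ✓; organic content high ✗
Every candidate fails on at least one observation.

none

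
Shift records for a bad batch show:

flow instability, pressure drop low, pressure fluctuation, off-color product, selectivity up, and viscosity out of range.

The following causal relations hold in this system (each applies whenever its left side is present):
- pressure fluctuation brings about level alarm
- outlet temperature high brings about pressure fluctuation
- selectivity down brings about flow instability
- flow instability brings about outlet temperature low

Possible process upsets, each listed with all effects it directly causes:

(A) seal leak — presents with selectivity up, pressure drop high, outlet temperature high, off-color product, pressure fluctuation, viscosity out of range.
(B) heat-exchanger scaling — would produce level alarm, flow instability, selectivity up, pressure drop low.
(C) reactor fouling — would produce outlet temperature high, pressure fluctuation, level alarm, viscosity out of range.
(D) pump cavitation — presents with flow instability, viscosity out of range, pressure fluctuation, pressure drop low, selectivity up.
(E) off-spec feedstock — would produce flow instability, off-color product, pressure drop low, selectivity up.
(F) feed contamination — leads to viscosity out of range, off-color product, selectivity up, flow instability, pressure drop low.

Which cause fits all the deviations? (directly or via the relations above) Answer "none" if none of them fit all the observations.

Checking each candidate against the observations:
(A) seal leak — flow instability ✗; pressure drop low ✗; pressure fluctuation ✓; off-color product ✓; selectivity up ✓; viscosity out of range ✓
(B) heat-exchanger scaling — flow instability ✓; pressure drop low ✓; pressure fluctuation ✗; off-color product ✗; selectivity up ✓; viscosity out of range ✗
(C) reactor fouling — does not account for flow instability, pressure drop low, off-color product, selectivity up
(D) pump cavitation — flow instability ✓; pressure drop low ✓; pressure fluctuation ✓; off-color product ✗; selectivity up ✓; viscosity out of range ✓
(E) off-spec feedstock — does not account for pressure fluctuation, viscosity out of range
(F) feed contamination — flow instability ✓; pressure drop low ✓; pressure fluctuation ✗; off-color product ✓; selectivity up ✓; viscosity out of range ✓
None of the listed candidates fits everything.

none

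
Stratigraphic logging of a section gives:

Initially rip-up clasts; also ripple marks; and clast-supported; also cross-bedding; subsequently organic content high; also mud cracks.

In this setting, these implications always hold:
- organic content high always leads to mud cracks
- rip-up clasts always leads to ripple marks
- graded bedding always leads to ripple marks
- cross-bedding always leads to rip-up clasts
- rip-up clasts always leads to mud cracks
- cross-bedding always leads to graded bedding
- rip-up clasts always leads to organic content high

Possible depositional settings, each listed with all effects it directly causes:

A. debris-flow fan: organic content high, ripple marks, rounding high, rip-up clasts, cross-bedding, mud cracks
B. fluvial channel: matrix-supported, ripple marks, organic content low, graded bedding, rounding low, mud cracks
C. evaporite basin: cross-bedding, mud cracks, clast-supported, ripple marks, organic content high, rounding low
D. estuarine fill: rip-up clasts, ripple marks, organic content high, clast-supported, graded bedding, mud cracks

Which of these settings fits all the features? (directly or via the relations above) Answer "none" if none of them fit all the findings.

Checking each candidate against the observations:
(A) debris-flow fan — rip-up clasts +; ripple marks +; clast-supported -; cross-bedding +; organic content high +; mud cracks +
(B) fluvial channel — fails on rip-up clasts, clast-supported, cross-bedding, organic content high (predicts matrix-supported, not clast-supported; predicts organic content low, not organic content high)
(C) evaporite basin — rip-up clasts + (by cross-bedding → rip-up clasts); ripple marks +; clast-supported +; cross-bedding +; organic content high +; mud cracks +
(D) estuarine fill — rip-up clasts +; ripple marks +; clast-supported +; cross-bedding -; organic content high +; mud cracks +
(C) alone accounts for all the evidence.

C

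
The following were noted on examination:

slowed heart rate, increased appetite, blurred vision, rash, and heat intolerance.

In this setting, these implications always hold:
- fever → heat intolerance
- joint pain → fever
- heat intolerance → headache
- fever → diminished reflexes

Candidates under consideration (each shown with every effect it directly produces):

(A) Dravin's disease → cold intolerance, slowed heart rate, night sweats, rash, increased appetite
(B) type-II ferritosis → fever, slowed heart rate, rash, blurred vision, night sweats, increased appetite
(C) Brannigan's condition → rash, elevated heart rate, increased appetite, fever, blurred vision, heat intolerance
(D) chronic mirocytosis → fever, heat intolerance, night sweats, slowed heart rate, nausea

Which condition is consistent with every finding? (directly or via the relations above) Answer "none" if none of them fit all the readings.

B

Checking each candidate against the observations:
(A) Dravin's disease — slowed heart rate +; increased appetite +; blurred vision -; rash +; heat intolerance -
(B) type-II ferritosis — slowed heart rate +; increased appetite +; blurred vision +; rash +; heat intolerance + (via fever → heat intolerance)
(C) Brannigan's condition — slowed heart rate -; increased appetite +; blurred vision +; rash +; heat intolerance +
(D) chronic mirocytosis — slowed heart rate +; increased appetite -; blurred vision -; rash -; heat intolerance +
(B) is the only candidate with no mismatches.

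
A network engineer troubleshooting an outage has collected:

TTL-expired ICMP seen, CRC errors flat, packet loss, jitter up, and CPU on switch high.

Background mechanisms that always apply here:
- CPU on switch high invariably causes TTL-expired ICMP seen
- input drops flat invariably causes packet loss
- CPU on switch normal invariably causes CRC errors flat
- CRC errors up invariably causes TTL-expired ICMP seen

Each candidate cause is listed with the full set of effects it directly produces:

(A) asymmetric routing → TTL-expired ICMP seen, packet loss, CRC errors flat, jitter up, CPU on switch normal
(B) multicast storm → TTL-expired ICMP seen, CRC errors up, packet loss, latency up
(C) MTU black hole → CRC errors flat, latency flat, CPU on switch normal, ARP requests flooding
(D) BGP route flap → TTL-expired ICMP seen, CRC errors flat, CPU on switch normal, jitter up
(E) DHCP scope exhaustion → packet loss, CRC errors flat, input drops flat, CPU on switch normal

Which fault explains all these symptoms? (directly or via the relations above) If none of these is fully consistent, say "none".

Testing each hypothesis:
(A) asymmetric routing — TTL-expired ICMP seen yes; CRC errors flat yes; packet loss yes; jitter up yes; CPU on switch high NO
(B) multicast storm — TTL-expired ICMP seen yes; CRC errors flat NO; packet loss yes; jitter up NO; CPU on switch high NO
(C) MTU black hole — TTL-expired ICMP seen NO; CRC errors flat yes; packet loss NO; jitter up NO; CPU on switch high NO
(D) BGP route flap — TTL-expired ICMP seen yes; CRC errors flat yes; packet loss NO; jitter up yes; CPU on switch high NO
(E) DHCP scope exhaustion — fails on TTL-expired ICMP seen, jitter up, CPU on switch high (predicts CPU on switch normal, not CPU on switch high)
No candidate is consistent with all observations.

none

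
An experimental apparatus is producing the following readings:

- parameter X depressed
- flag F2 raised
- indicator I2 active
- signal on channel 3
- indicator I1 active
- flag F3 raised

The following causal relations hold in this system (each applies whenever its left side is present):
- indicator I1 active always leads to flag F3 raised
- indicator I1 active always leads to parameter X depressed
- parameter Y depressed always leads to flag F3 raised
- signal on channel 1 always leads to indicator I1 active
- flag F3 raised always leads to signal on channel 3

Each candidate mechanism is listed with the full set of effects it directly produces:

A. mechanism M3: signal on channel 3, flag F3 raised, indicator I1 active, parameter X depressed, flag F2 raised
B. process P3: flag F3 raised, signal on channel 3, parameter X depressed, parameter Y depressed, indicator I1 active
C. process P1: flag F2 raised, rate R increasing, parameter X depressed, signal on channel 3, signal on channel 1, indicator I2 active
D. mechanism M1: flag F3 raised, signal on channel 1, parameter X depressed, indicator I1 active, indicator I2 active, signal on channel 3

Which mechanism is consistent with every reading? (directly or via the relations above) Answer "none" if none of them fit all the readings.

Checking each candidate against the observations:
(A) mechanism M3 — parameter X depressed ✓; flag F2 raised ✓; indicator I2 active ✗; signal on channel 3 ✓; indicator I1 active ✓; flag F3 raised ✓
(B) process P3 — does not account for flag F2 raised, indicator I2 active
(C) process P1 — accounts for every observation (indicator I1 active via signal on channel 1 → indicator I1 active)
(D) mechanism M1 — parameter X depressed ✓; flag F2 raised ✗; indicator I2 active ✓; signal on channel 3 ✓; indicator I1 active ✓; flag F3 raised ✓
(C) is the only candidate with no mismatches.

C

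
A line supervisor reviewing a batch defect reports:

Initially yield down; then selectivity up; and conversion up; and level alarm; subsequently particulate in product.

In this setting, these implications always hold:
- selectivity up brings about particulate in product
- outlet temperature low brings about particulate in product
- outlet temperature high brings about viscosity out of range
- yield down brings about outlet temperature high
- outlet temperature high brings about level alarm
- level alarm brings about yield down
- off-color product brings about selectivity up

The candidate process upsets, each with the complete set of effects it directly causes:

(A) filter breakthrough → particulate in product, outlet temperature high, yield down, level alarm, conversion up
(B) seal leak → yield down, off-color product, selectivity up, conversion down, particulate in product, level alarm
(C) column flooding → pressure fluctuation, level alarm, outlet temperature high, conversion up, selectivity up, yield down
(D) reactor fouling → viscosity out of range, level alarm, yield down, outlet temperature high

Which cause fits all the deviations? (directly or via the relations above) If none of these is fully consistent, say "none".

C

Per-candidate check:
(A) filter breakthrough — yield down ✓; selectivity up ✗; conversion up ✓; level alarm ✓; particulate in product ✓
(B) seal leak — fails on conversion up (predicts conversion down, not conversion up)
(C) column flooding — accounts for every observation (particulate in product by selectivity up → particulate in product)
(D) reactor fouling — yield down ✓; selectivity up ✗; conversion up ✗; level alarm ✓; particulate in product ✗
(C) alone accounts for all the evidence.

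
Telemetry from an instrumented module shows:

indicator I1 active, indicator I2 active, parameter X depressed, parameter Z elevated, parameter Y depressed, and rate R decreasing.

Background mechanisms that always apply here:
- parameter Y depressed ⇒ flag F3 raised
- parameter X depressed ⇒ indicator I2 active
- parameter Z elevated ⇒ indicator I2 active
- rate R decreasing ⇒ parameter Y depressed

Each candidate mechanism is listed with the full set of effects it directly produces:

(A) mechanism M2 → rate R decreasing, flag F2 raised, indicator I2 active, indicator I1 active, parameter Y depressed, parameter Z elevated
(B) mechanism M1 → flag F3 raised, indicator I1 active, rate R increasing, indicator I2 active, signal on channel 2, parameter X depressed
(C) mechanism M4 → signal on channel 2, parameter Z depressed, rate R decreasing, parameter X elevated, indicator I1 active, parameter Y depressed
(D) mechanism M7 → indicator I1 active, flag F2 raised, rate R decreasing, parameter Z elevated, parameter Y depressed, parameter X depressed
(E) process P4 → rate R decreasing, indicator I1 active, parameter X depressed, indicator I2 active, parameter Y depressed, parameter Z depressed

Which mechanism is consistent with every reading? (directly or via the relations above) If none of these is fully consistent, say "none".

D

Testing each hypothesis:
(A) mechanism M2 — does not account for parameter X depressed
(B) mechanism M1 — indicator I1 active yes; indicator I2 active yes; parameter X depressed yes; parameter Z elevated NO; parameter Y depressed NO; rate R decreasing NO
(C) mechanism M4 — indicator I1 active yes; indicator I2 active NO; parameter X depressed NO; parameter Z elevated NO; parameter Y depressed yes; rate R decreasing yes
(D) mechanism M7 — accounts for every observation (indicator I2 active through parameter X depressed → indicator I2 active)
(E) process P4 — indicator I1 active yes; indicator I2 active yes; parameter X depressed yes; parameter Z elevated NO; parameter Y depressed yes; rate R decreasing yes
(D) is the only candidate with no mismatches.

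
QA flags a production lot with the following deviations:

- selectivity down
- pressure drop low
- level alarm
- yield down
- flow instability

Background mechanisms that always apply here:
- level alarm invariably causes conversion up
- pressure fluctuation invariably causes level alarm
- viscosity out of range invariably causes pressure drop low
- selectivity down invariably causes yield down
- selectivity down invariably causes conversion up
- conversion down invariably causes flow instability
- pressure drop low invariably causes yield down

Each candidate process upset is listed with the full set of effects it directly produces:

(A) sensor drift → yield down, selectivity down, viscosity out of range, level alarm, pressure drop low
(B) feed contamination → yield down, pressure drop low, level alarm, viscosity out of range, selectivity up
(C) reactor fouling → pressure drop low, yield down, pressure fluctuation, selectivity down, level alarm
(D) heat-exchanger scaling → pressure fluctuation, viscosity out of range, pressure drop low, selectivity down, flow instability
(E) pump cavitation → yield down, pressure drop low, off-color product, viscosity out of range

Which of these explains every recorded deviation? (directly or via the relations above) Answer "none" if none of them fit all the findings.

Testing each hypothesis:
(A) sensor drift — selectivity down yes; pressure drop low yes; level alarm yes; yield down yes; flow instability NO
(B) feed contamination — selectivity down NO; pressure drop low yes; level alarm yes; yield down yes; flow instability NO
(C) reactor fouling — selectivity down yes; pressure drop low yes; level alarm yes; yield down yes; flow instability NO
(D) heat-exchanger scaling — selectivity down yes; pressure drop low yes; level alarm yes (via pressure fluctuation → level alarm); yield down yes (via selectivity down → yield down); flow instability yes
(E) pump cavitation — does not account for selectivity down, level alarm, flow instability
(D) is the only candidate with no mismatches.

D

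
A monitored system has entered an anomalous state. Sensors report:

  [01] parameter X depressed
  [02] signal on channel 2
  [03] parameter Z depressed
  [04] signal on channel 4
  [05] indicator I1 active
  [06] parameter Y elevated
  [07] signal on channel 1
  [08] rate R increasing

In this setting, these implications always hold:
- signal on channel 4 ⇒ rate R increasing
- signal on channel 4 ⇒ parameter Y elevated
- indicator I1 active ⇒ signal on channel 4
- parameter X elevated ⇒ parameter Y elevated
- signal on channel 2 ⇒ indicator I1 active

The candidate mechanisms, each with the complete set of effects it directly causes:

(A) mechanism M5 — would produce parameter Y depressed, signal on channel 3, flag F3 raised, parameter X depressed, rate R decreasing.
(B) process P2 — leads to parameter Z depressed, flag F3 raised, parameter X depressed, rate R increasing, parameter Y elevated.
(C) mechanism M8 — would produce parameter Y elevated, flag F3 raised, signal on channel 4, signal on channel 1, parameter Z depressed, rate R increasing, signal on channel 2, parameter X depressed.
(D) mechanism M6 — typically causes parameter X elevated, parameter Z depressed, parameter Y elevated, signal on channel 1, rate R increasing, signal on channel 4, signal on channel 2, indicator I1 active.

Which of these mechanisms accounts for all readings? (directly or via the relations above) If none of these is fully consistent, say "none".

C

Checking each candidate against the observations:
(A) mechanism M5 — parameter X depressed yes; signal on channel 2 NO; parameter Z depressed NO; signal on channel 4 NO; indicator I1 active NO; parameter Y elevated NO; signal on channel 1 NO; rate R increasing NO
(B) process P2 — parameter X depressed yes; signal on channel 2 NO; parameter Z depressed yes; signal on channel 4 NO; indicator I1 active NO; parameter Y elevated yes; signal on channel 1 NO; rate R increasing yes
(C) mechanism M8 — parameter X depressed yes; signal on channel 2 yes; parameter Z depressed yes; signal on channel 4 yes; indicator I1 active yes (by signal on channel 2 → indicator I1 active); parameter Y elevated yes; signal on channel 1 yes; rate R increasing yes
(D) mechanism M6 — parameter X depressed NO; signal on channel 2 yes; parameter Z depressed yes; signal on channel 4 yes; indicator I1 active yes; parameter Y elevated yes; signal on channel 1 yes; rate R increasing yes
Only (C) is consistent with every observation.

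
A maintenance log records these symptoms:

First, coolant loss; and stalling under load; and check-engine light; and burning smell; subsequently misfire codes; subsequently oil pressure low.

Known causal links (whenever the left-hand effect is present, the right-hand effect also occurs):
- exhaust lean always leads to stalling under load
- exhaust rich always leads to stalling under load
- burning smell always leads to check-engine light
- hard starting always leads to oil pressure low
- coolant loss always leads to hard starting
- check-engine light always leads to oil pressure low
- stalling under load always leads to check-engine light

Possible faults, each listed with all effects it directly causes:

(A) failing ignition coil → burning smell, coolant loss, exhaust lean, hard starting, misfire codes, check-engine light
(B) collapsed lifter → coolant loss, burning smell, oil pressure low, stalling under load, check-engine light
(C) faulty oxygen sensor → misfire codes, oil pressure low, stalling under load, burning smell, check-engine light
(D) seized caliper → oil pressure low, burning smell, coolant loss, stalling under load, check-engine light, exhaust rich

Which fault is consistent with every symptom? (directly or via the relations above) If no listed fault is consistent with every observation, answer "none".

Per-candidate check:
(A) failing ignition coil — coolant loss yes; stalling under load yes (via exhaust lean → stalling under load); check-engine light yes; burning smell yes; misfire codes yes; oil pressure low yes (via check-engine light → oil pressure low)
(B) collapsed lifter — does not account for misfire codes
(C) faulty oxygen sensor — does not account for coolant loss
(D) seized caliper — does not account for misfire codes
Only (A) is consistent with every observation.

A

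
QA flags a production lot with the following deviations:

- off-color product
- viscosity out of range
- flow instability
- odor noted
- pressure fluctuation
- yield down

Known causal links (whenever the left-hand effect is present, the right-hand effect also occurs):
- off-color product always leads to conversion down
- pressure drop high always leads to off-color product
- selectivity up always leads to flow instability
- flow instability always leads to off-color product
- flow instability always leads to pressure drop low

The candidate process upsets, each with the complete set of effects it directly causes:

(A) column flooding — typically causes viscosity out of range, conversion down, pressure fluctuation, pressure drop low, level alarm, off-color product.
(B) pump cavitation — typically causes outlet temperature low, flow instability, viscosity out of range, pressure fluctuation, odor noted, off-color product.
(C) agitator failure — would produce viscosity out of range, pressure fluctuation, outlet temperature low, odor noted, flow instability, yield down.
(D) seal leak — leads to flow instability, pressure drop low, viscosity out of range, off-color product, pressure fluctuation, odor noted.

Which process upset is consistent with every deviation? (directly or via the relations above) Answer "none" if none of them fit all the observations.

Testing each hypothesis:
(A) column flooding — off-color product yes; viscosity out of range yes; flow instability NO; odor noted NO; pressure fluctuation yes; yield down NO
(B) pump cavitation — does not account for yield down
(C) agitator failure — accounts for every observation (off-color product through flow instability → off-color product)
(D) seal leak — does not account for yield down
(C) alone accounts for all the evidence.

C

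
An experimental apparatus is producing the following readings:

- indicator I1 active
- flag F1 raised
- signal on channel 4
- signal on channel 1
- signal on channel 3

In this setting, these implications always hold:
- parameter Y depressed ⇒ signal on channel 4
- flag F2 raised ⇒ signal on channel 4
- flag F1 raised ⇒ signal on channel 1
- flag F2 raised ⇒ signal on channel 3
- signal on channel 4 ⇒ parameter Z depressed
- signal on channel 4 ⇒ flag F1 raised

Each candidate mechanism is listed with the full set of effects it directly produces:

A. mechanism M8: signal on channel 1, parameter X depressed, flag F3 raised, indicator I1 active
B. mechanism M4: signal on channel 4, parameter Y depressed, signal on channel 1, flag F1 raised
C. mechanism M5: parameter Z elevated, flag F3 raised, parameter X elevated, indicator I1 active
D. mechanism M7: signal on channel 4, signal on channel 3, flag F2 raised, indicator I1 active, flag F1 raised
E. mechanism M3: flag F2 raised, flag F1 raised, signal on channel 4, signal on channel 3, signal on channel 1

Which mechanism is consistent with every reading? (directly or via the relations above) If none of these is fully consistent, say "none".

D

Per-candidate check:
(A) mechanism M8 — indicator I1 active match; flag F1 raised miss; signal on channel 4 miss; signal on channel 1 match; signal on channel 3 miss
(B) mechanism M4 — indicator I1 active miss; flag F1 raised match; signal on channel 4 match; signal on channel 1 match; signal on channel 3 miss
(C) mechanism M5 — does not account for flag F1 raised, signal on channel 4, signal on channel 1, signal on channel 3
(D) mechanism M7 — accounts for every observation (signal on channel 1 by flag F1 raised → signal on channel 1)
(E) mechanism M3 — indicator I1 active miss; flag F1 raised match; signal on channel 4 match; signal on channel 1 match; signal on channel 3 match
Only (D) is consistent with every observation.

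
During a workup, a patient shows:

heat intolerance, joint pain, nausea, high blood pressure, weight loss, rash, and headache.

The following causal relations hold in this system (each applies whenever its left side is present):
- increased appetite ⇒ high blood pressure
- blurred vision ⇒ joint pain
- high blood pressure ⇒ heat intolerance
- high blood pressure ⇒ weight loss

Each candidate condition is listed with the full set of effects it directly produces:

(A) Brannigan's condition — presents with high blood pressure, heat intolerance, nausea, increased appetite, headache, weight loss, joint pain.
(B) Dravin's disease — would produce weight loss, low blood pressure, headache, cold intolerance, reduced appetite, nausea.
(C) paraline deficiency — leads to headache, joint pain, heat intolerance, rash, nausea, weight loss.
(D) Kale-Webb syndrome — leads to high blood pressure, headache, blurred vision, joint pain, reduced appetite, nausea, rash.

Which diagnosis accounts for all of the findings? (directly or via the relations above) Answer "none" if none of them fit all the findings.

D

Per-candidate check:
(A) Brannigan's condition — heat intolerance ✓; joint pain ✓; nausea ✓; high blood pressure ✓; weight loss ✓; rash ✗; headache ✓
(B) Dravin's disease — fails on heat intolerance, joint pain, high blood pressure, rash (predicts cold intolerance, not heat intolerance; predicts low blood pressure, not high blood pressure)
(C) paraline deficiency — does not account for high blood pressure
(D) Kale-Webb syndrome — accounts for every observation (heat intolerance by high blood pressure → heat intolerance)
(D) alone accounts for all the evidence.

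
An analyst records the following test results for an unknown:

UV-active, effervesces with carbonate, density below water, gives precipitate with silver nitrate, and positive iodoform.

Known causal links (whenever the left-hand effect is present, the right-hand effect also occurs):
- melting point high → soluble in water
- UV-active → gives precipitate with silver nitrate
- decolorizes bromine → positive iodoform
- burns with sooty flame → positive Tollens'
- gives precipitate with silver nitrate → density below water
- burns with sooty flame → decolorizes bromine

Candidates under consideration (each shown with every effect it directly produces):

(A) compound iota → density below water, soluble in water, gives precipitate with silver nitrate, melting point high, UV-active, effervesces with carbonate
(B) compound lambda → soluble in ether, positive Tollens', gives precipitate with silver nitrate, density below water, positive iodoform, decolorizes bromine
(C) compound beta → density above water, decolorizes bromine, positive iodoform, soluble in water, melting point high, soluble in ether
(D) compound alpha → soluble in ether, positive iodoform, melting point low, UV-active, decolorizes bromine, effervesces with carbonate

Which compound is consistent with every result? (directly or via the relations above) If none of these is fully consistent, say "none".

D

Checking each candidate against the observations:
(A) compound iota — UV-active +; effervesces with carbonate +; density below water +; gives precipitate with silver nitrate +; positive iodoform -
(B) compound lambda — does not account for UV-active, effervesces with carbonate
(C) compound beta — UV-active -; effervesces with carbonate -; density below water -; gives precipitate with silver nitrate -; positive iodoform +
(D) compound alpha — UV-active +; effervesces with carbonate +; density below water + (by UV-active → gives precipitate with silver nitrate → density below water); gives precipitate with silver nitrate + (by UV-active → gives precipitate with silver nitrate); positive iodoform +
(D) is the only candidate with no mismatches.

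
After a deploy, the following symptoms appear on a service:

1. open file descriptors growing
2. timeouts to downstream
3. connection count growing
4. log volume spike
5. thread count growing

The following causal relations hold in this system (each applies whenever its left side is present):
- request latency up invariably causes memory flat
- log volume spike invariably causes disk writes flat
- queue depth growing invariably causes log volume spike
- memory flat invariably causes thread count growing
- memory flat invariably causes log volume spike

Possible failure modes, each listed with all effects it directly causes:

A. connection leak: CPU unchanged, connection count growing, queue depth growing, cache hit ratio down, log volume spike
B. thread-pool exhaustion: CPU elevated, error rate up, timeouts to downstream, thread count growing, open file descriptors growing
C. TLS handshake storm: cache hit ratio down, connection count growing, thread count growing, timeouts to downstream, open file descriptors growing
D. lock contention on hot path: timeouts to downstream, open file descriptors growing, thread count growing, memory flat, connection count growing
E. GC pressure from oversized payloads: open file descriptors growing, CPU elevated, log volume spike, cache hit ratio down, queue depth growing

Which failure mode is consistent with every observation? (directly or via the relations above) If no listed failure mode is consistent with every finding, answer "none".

D

Checking each candidate against the observations:
(A) connection leak — open file descriptors growing miss; timeouts to downstream miss; connection count growing match; log volume spike match; thread count growing miss
(B) thread-pool exhaustion — open file descriptors growing match; timeouts to downstream match; connection count growing miss; log volume spike miss; thread count growing match
(C) TLS handshake storm — open file descriptors growing match; timeouts to downstream match; connection count growing match; log volume spike miss; thread count growing match
(D) lock contention on hot path — accounts for every observation (log volume spike via memory flat → log volume spike)
(E) GC pressure from oversized payloads — does not account for timeouts to downstream, connection count growing, thread count growing
Only (D) is consistent with every observation.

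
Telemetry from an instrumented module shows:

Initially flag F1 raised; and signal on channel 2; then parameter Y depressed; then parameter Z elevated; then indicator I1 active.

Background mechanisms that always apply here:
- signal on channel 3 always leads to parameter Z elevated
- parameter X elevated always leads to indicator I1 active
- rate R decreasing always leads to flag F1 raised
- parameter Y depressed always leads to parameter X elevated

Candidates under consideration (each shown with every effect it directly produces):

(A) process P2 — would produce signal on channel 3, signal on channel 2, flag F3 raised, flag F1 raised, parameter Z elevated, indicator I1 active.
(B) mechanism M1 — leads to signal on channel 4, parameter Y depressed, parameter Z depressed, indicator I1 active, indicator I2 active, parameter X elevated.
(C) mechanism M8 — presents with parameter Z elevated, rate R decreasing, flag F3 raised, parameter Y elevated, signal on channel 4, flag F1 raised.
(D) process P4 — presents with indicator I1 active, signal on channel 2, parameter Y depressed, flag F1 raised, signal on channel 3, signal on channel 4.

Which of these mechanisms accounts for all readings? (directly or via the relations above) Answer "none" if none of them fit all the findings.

For each candidate, compare predicted effects to what was observed:
(A) process P2 — does not account for parameter Y depressed
(B) mechanism M1 — fails on flag F1 raised, signal on channel 2, parameter Z elevated (predicts parameter Z depressed, not parameter Z elevated)
(C) mechanism M8 — fails on signal on channel 2, parameter Y depressed, indicator I1 active (predicts parameter Y elevated, not parameter Y depressed)
(D) process P4 — accounts for every observation (parameter Z elevated via signal on channel 3 → parameter Z elevated)
(D) alone accounts for all the evidence.

D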